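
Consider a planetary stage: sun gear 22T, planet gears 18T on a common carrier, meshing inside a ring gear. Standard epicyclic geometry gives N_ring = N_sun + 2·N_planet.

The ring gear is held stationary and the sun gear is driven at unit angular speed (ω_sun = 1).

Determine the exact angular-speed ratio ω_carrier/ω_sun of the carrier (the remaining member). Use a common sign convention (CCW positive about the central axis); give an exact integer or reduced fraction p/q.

N_ring = 22 + 2·18 = 58
22(ω_s−ω_c) = −58(ω_r−ω_c),  ω_r=0, ω_s=1
22(1−ω_c) = −58(0−ω_c)  ⇒  80ω_c = 22  ⇒  ω_c = 11/40
ω_c/ω_s = 11/40

11/40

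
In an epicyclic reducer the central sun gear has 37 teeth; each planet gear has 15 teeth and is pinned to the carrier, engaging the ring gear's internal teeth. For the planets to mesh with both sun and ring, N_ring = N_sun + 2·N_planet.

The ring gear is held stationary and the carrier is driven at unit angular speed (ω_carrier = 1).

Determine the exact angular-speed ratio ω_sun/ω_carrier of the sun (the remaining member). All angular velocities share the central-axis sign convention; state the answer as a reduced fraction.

N_ring = 37 + 2·15 = 67
37(ω_s−ω_c) = −67(ω_r−ω_c),  ω_r=0, ω_c=1
ω_s = 1 − (67/37)(0−1) = 104/37
ω_s/ω_c = 104/37

104/37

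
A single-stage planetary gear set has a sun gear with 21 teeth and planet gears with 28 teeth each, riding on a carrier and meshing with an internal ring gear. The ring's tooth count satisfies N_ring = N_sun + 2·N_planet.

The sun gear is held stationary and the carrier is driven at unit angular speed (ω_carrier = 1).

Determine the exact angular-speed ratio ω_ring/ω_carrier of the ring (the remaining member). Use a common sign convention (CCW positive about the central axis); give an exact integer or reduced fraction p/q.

14/11

N_ring = 21 + 2·28 = 77
21(ω_s−ω_c) = −77(ω_r−ω_c),  ω_s=0, ω_c=1
ω_r = 1 − (21/77)(0−1) = 14/11
ω_r/ω_c = 14/11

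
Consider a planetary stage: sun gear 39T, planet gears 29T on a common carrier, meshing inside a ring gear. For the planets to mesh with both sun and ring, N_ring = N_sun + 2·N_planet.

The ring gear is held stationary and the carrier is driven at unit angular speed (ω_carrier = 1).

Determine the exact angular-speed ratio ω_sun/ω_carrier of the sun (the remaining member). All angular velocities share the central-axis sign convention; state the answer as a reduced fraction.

136/39

N_ring = 39 + 2·29 = 97
39(ω_s−ω_c) = −97(ω_r−ω_c),  ω_r=0, ω_c=1
ω_s = 1 − (97/39)(0−1) = 136/39
ω_s/ω_c = 136/39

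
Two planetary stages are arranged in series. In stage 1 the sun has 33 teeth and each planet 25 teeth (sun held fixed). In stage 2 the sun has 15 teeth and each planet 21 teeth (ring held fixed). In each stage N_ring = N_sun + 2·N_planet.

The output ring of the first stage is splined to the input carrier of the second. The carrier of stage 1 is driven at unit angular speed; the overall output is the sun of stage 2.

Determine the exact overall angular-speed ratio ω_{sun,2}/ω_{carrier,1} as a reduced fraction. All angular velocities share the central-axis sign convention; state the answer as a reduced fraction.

2784/415

Stage 1: N_ring = 33 + 2·25 = 83
Stage 1: 33(ω_s−ω_c) = −83(ω_r−ω_c),  ω_s=0, ω_c=1
Stage 1: ω_r = 1 − (33/83)(0−1) = 116/83
  ⇒ ω_r¹/ω_c¹ = 116/83
Stage 2: N_ring = 15 + 2·21 = 57
Stage 2: 15(ω_s−ω_c) = −57(ω_r−ω_c),  ω_r=0, ω_c=1
Stage 2: ω_s = 1 − (57/15)(0−1) = 24/5
  ⇒ ω_s²/ω_c² = 24/5
Coupling ω_c² = ω_r¹ ⇒ overall = 116/83 × 24/5 = 2784/415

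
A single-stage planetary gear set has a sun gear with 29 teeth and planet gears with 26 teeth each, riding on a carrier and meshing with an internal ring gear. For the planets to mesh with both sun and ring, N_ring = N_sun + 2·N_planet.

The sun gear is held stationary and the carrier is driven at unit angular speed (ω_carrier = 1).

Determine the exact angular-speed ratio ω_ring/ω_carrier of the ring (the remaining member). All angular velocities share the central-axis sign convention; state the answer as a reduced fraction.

N_ring = 29 + 2·26 = 81
29(ω_s−ω_c) = −81(ω_r−ω_c),  ω_s=0, ω_c=1
ω_r = 1 − (29/81)(0−1) = 110/81
ω_r/ω_c = 110/81

110/81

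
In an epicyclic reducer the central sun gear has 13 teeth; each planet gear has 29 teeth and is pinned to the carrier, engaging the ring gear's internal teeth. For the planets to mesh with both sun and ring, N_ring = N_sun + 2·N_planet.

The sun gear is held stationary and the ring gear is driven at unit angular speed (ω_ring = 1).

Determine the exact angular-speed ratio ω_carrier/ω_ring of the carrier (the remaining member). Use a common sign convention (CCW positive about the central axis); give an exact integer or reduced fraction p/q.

71/84

N_ring = 13 + 2·29 = 71
13(ω_s−ω_c) = −71(ω_r−ω_c),  ω_s=0, ω_r=1
13(0−ω_c) = −71(1−ω_c)  ⇒  84ω_c = 71  ⇒  ω_c = 71/84
ω_c/ω_r = 71/84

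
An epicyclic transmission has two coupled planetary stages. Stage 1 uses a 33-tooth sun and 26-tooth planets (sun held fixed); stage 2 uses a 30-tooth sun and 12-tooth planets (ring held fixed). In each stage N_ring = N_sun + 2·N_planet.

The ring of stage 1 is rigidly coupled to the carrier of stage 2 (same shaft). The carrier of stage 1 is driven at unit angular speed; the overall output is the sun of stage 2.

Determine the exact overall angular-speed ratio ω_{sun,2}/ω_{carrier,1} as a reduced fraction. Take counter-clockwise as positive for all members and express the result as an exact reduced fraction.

1652/425

Stage 1: N_ring = 33 + 2·26 = 85
Stage 1: 33(ω_s−ω_c) = −85(ω_r−ω_c),  ω_s=0, ω_c=1
Stage 1: ω_r = 1 − (33/85)(0−1) = 118/85
  ⇒ ω_r¹/ω_c¹ = 118/85
Stage 2: N_ring = 30 + 2·12 = 54
Stage 2: 30(ω_s−ω_c) = −54(ω_r−ω_c),  ω_r=0, ω_c=1
Stage 2: ω_s = 1 − (54/30)(0−1) = 14/5
  ⇒ ω_s²/ω_c² = 14/5
Coupling ω_c² = ω_r¹ ⇒ overall = 118/85 × 14/5 = 1652/425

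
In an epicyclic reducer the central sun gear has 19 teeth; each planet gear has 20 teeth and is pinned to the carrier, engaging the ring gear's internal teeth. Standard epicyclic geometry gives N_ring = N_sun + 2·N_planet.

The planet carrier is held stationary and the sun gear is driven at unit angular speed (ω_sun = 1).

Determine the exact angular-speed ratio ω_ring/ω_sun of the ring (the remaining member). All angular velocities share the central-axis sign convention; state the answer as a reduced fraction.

N_ring = 19 + 2·20 = 59
19(ω_s−ω_c) = −59(ω_r−ω_c),  ω_c=0, ω_s=1
ω_r = 0 − (19/59)(1−0) = -19/59
ω_r/ω_s = -19/59

-19/59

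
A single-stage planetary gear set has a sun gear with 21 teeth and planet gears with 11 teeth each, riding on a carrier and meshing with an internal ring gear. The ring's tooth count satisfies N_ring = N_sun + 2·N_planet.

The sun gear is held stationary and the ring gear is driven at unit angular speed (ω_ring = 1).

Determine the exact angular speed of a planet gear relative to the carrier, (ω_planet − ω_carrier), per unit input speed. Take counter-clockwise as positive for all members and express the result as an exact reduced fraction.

903/704

N_ring = 21 + 2·11 = 43
21(ω_s−ω_c) = −43(ω_r−ω_c),  ω_s=0, ω_r=1
21(0−ω_c) = −43(1−ω_c)  ⇒  64ω_c = 43  ⇒  ω_c = 43/64
sun–planet: 21·(0−43/64) = −11·(ω_p−ω_c)  ⇒  ω_p−ω_c = −(21/11)·(-43/64) = 903/704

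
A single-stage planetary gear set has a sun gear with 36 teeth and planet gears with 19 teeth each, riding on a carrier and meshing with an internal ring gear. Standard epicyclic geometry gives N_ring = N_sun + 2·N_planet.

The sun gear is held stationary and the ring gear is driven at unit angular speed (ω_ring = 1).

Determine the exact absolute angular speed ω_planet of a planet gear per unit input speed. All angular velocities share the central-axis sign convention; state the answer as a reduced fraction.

N_ring = 36 + 2·19 = 74
36(ω_s−ω_c) = −74(ω_r−ω_c),  ω_s=0, ω_r=1
36(0−ω_c) = −74(1−ω_c)  ⇒  110ω_c = 74  ⇒  ω_c = 37/55
sun–planet: 36·(0−37/55) = −19·(ω_p−ω_c)  ⇒  ω_p−ω_c = −(36/19)·(-37/55) = 1332/1045
ω_p = 37/55 + 1332/1045 = 37/19

37/19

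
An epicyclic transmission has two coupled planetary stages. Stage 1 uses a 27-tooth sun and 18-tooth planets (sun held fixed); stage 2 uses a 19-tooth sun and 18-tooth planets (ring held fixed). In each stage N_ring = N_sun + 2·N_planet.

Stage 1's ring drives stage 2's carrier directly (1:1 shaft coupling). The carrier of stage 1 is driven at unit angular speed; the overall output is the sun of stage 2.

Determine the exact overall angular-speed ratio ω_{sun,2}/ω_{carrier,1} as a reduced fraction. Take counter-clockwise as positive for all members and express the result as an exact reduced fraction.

740/133

Stage 1: N_ring = 27 + 2·18 = 63
Stage 1: 27(ω_s−ω_c) = −63(ω_r−ω_c),  ω_s=0, ω_c=1
Stage 1: ω_r = 1 − (27/63)(0−1) = 10/7
  ⇒ ω_r¹/ω_c¹ = 10/7
Stage 2: N_ring = 19 + 2·18 = 55
Stage 2: 19(ω_s−ω_c) = −55(ω_r−ω_c),  ω_r=0, ω_c=1
Stage 2: ω_s = 1 − (55/19)(0−1) = 74/19
  ⇒ ω_s²/ω_c² = 74/19
Coupling ω_c² = ω_r¹ ⇒ overall = 10/7 × 74/19 = 740/133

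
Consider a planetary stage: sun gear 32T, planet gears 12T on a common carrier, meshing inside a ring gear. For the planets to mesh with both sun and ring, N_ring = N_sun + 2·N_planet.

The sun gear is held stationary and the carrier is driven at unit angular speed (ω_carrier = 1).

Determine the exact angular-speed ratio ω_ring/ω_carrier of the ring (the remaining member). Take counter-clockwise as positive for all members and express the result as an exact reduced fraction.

11/7

N_ring = 32 + 2·12 = 56
32(ω_s−ω_c) = −56(ω_r−ω_c),  ω_s=0, ω_c=1
ω_r = 1 − (32/56)(0−1) = 11/7
ω_r/ω_c = 11/7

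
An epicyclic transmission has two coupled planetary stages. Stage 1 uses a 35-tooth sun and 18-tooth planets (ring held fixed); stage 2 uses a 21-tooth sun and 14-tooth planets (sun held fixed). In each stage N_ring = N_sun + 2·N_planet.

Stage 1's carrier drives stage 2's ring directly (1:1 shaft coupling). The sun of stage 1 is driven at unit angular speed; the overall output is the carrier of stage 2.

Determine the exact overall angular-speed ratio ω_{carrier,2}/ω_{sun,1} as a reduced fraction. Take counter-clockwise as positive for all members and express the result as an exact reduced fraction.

Stage 1: N_ring = 35 + 2·18 = 71
Stage 1: 35(ω_s−ω_c) = −71(ω_r−ω_c),  ω_r=0, ω_s=1
Stage 1: 35(1−ω_c) = −71(0−ω_c)  ⇒  106ω_c = 35  ⇒  ω_c = 35/106
  ⇒ ω_c¹/ω_s¹ = 35/106
Stage 2: N_ring = 21 + 2·14 = 49
Stage 2: 21(ω_s−ω_c) = −49(ω_r−ω_c),  ω_s=0, ω_r=1
Stage 2: 21(0−ω_c) = −49(1−ω_c)  ⇒  70ω_c = 49  ⇒  ω_c = 7/10
  ⇒ ω_c²/ω_r² = 7/10
Coupling ω_r² = ω_c¹ ⇒ overall = 35/106 × 7/10 = 49/212

49/212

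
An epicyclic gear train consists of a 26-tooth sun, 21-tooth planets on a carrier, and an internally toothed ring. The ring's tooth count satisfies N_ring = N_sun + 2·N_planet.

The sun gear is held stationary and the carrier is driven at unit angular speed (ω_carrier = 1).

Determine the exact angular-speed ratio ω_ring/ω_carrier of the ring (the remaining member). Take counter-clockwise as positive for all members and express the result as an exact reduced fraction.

N_ring = 26 + 2·21 = 68
26(ω_s−ω_c) = −68(ω_r−ω_c),  ω_s=0, ω_c=1
ω_r = 1 − (26/68)(0−1) = 47/34
ω_r/ω_c = 47/34

47/34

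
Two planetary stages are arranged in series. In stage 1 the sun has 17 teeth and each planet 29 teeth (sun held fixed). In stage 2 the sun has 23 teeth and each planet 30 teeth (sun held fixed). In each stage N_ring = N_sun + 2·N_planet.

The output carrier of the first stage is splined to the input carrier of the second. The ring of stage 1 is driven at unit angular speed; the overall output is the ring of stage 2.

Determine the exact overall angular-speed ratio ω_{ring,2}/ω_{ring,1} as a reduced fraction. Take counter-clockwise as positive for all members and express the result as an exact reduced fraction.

3975/3818

Stage 1: N_ring = 17 + 2·29 = 75
Stage 1: 17(ω_s−ω_c) = −75(ω_r−ω_c),  ω_s=0, ω_r=1
Stage 1: 17(0−ω_c) = −75(1−ω_c)  ⇒  92ω_c = 75  ⇒  ω_c = 75/92
  ⇒ ω_c¹/ω_r¹ = 75/92
Stage 2: N_ring = 23 + 2·30 = 83
Stage 2: 23(ω_s−ω_c) = −83(ω_r−ω_c),  ω_s=0, ω_c=1
Stage 2: ω_r = 1 − (23/83)(0−1) = 106/83
  ⇒ ω_r²/ω_c² = 106/83
Coupling ω_c² = ω_c¹ ⇒ overall = 75/92 × 106/83 = 3975/3818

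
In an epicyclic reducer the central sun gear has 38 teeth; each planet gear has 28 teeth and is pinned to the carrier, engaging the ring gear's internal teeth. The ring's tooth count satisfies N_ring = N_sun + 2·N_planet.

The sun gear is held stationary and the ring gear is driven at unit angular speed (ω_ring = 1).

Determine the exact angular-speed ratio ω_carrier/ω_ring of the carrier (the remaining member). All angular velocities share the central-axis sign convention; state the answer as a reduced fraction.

N_ring = 38 + 2·28 = 94
38(ω_s−ω_c) = −94(ω_r−ω_c),  ω_s=0, ω_r=1
38(0−ω_c) = −94(1−ω_c)  ⇒  132ω_c = 94  ⇒  ω_c = 47/66
ω_c/ω_r = 47/66

47/66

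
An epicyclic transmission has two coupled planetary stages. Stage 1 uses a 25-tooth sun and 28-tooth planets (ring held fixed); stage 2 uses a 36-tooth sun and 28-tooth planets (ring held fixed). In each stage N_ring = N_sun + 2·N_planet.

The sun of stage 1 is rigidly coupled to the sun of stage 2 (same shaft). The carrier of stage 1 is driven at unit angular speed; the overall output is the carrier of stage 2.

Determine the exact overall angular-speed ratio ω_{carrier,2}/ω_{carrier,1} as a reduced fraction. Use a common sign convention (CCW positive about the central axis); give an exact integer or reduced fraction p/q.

477/400

Stage 1: N_ring = 25 + 2·28 = 81
Stage 1: 25(ω_s−ω_c) = −81(ω_r−ω_c),  ω_r=0, ω_c=1
Stage 1: ω_s = 1 − (81/25)(0−1) = 106/25
  ⇒ ω_s¹/ω_c¹ = 106/25
Stage 2: N_ring = 36 + 2·28 = 92
Stage 2: 36(ω_s−ω_c) = −92(ω_r−ω_c),  ω_r=0, ω_s=1
Stage 2: 36(1−ω_c) = −92(0−ω_c)  ⇒  128ω_c = 36  ⇒  ω_c = 9/32
  ⇒ ω_c²/ω_s² = 9/32
Coupling ω_s² = ω_s¹ ⇒ overall = 106/25 × 9/32 = 477/400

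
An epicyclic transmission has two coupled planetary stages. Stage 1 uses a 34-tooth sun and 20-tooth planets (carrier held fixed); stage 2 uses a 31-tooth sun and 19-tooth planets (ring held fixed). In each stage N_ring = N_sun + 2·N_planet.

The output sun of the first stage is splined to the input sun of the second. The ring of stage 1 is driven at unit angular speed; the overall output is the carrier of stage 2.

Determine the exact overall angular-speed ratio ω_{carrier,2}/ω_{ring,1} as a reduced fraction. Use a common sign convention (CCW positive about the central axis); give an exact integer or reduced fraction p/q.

-1147/1700

Stage 1: N_ring = 34 + 2·20 = 74
Stage 1: 34(ω_s−ω_c) = −74(ω_r−ω_c),  ω_c=0, ω_r=1
Stage 1: ω_s = 0 − (74/34)(1−0) = -37/17
  ⇒ ω_s¹/ω_r¹ = -37/17
Stage 2: N_ring = 31 + 2·19 = 69
Stage 2: 31(ω_s−ω_c) = −69(ω_r−ω_c),  ω_r=0, ω_s=1
Stage 2: 31(1−ω_c) = −69(0−ω_c)  ⇒  100ω_c = 31  ⇒  ω_c = 31/100
  ⇒ ω_c²/ω_s² = 31/100
Coupling ω_s² = ω_s¹ ⇒ overall = -37/17 × 31/100 = -1147/1700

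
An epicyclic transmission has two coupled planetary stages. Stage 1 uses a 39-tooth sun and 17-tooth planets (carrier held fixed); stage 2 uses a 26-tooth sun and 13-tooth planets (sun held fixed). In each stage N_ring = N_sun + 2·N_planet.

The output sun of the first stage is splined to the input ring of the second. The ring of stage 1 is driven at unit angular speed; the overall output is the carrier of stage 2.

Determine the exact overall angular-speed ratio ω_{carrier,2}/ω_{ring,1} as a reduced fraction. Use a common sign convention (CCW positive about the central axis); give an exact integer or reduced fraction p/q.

Stage 1: N_ring = 39 + 2·17 = 73
Stage 1: 39(ω_s−ω_c) = −73(ω_r−ω_c),  ω_c=0, ω_r=1
Stage 1: ω_s = 0 − (73/39)(1−0) = -73/39
  ⇒ ω_s¹/ω_r¹ = -73/39
Stage 2: N_ring = 26 + 2·13 = 52
Stage 2: 26(ω_s−ω_c) = −52(ω_r−ω_c),  ω_s=0, ω_r=1
Stage 2: 26(0−ω_c) = −52(1−ω_c)  ⇒  78ω_c = 52  ⇒  ω_c = 2/3
  ⇒ ω_c²/ω_r² = 2/3
Coupling ω_r² = ω_s¹ ⇒ overall = -73/39 × 2/3 = -146/117

-146/117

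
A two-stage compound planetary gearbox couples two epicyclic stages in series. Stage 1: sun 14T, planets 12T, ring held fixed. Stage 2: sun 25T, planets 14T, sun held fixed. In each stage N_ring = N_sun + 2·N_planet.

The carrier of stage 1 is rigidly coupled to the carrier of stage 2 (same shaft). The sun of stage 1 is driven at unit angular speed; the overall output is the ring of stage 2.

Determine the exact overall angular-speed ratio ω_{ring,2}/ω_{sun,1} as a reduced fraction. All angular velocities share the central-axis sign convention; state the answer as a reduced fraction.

Stage 1: N_ring = 14 + 2·12 = 38
Stage 1: 14(ω_s−ω_c) = −38(ω_r−ω_c),  ω_r=0, ω_s=1
Stage 1: 14(1−ω_c) = −38(0−ω_c)  ⇒  52ω_c = 14  ⇒  ω_c = 7/26
  ⇒ ω_c¹/ω_s¹ = 7/26
Stage 2: N_ring = 25 + 2·14 = 53
Stage 2: 25(ω_s−ω_c) = −53(ω_r−ω_c),  ω_s=0, ω_c=1
Stage 2: ω_r = 1 − (25/53)(0−1) = 78/53
  ⇒ ω_r²/ω_c² = 78/53
Coupling ω_c² = ω_c¹ ⇒ overall = 7/26 × 78/53 = 21/53

21/53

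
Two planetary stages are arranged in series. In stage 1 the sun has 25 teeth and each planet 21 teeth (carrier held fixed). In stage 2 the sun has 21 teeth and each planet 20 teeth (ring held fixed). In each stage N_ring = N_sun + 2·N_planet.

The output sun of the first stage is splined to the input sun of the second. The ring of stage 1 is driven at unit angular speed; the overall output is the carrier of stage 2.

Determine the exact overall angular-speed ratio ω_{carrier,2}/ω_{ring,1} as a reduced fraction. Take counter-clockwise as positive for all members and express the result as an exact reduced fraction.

-1407/2050

Stage 1: N_ring = 25 + 2·21 = 67
Stage 1: 25(ω_s−ω_c) = −67(ω_r−ω_c),  ω_c=0, ω_r=1
Stage 1: ω_s = 0 − (67/25)(1−0) = -67/25
  ⇒ ω_s¹/ω_r¹ = -67/25
Stage 2: N_ring = 21 + 2·20 = 61
Stage 2: 21(ω_s−ω_c) = −61(ω_r−ω_c),  ω_r=0, ω_s=1
Stage 2: 21(1−ω_c) = −61(0−ω_c)  ⇒  82ω_c = 21  ⇒  ω_c = 21/82
  ⇒ ω_c²/ω_s² = 21/82
Coupling ω_s² = ω_s¹ ⇒ overall = -67/25 × 21/82 = -1407/2050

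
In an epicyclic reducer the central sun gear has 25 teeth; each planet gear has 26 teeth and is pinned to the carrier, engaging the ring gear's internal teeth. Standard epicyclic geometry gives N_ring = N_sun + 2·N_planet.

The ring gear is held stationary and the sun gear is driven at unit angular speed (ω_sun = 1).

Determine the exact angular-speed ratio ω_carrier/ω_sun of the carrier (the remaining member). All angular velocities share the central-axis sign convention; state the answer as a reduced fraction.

N_ring = 25 + 2·26 = 77
25(ω_s−ω_c) = −77(ω_r−ω_c),  ω_r=0, ω_s=1
25(1−ω_c) = −77(0−ω_c)  ⇒  102ω_c = 25  ⇒  ω_c = 25/102
ω_c/ω_s = 25/102

25/102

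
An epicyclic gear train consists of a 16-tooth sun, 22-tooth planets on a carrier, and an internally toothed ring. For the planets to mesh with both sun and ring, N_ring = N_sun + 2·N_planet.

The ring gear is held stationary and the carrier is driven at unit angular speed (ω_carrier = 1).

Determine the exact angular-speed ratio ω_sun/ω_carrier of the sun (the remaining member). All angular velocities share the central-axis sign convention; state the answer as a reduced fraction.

N_ring = 16 + 2·22 = 60
16(ω_s−ω_c) = −60(ω_r−ω_c),  ω_r=0, ω_c=1
ω_s = 1 − (60/16)(0−1) = 19/4
ω_s/ω_c = 19/4

19/4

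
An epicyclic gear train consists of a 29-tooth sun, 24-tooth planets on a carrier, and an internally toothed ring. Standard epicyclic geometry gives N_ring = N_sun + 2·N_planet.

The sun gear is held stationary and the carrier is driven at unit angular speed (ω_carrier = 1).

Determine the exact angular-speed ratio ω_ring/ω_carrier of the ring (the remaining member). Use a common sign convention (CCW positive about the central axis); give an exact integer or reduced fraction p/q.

N_ring = 29 + 2·24 = 77
29(ω_s−ω_c) = −77(ω_r−ω_c),  ω_s=0, ω_c=1
ω_r = 1 − (29/77)(0−1) = 106/77
ω_r/ω_c = 106/77

106/77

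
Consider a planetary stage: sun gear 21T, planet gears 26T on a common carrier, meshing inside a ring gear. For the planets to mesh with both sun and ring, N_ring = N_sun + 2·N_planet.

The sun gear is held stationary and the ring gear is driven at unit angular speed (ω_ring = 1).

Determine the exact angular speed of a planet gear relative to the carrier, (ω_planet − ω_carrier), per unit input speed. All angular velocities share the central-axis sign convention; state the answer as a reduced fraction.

N_ring = 21 + 2·26 = 73
21(ω_s−ω_c) = −73(ω_r−ω_c),  ω_s=0, ω_r=1
21(0−ω_c) = −73(1−ω_c)  ⇒  94ω_c = 73  ⇒  ω_c = 73/94
sun–planet: 21·(0−73/94) = −26·(ω_p−ω_c)  ⇒  ω_p−ω_c = −(21/26)·(-73/94) = 1533/2444

1533/2444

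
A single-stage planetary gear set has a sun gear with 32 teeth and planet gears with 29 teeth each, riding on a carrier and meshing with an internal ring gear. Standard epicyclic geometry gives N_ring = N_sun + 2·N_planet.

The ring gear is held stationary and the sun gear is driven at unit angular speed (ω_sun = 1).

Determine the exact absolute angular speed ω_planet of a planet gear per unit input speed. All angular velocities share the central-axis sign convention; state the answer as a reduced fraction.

N_ring = 32 + 2·29 = 90
32(ω_s−ω_c) = −90(ω_r−ω_c),  ω_r=0, ω_s=1
32(1−ω_c) = −90(0−ω_c)  ⇒  122ω_c = 32  ⇒  ω_c = 16/61
sun–planet: 32·(1−16/61) = −29·(ω_p−ω_c)  ⇒  ω_p−ω_c = −(32/29)·(45/61) = -1440/1769
ω_p = 16/61 − 1440/1769 = -16/29

-16/29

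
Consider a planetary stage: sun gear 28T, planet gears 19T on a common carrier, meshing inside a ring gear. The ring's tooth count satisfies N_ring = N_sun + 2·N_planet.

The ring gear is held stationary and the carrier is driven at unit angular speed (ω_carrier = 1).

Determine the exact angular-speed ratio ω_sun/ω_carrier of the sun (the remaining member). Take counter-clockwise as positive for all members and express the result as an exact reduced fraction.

47/14

N_ring = 28 + 2·19 = 66
28(ω_s−ω_c) = −66(ω_r−ω_c),  ω_r=0, ω_c=1
ω_s = 1 − (66/28)(0−1) = 47/14
ω_s/ω_c = 47/14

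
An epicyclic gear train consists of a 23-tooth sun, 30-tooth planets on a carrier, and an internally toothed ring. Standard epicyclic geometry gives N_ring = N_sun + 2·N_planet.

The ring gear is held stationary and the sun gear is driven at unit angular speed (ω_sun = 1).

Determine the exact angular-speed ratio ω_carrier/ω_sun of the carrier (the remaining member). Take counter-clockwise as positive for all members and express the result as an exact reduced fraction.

N_ring = 23 + 2·30 = 83
23(ω_s−ω_c) = −83(ω_r−ω_c),  ω_r=0, ω_s=1
23(1−ω_c) = −83(0−ω_c)  ⇒  106ω_c = 23  ⇒  ω_c = 23/106
ω_c/ω_s = 23/106

23/106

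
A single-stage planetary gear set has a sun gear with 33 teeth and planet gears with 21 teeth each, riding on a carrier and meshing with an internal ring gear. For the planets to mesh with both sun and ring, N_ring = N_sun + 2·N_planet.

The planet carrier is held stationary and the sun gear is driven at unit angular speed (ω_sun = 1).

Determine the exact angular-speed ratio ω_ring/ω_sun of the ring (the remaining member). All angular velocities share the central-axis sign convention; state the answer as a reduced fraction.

N_ring = 33 + 2·21 = 75
33(ω_s−ω_c) = −75(ω_r−ω_c),  ω_c=0, ω_s=1
ω_r = 0 − (33/75)(1−0) = -11/25
ω_r/ω_s = -11/25

-11/25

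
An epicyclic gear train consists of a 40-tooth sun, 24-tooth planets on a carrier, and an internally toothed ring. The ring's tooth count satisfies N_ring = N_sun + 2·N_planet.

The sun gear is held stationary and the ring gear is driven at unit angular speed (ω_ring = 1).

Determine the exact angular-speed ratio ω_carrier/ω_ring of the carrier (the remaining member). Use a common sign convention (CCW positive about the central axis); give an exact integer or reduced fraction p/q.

11/16

N_ring = 40 + 2·24 = 88
40(ω_s−ω_c) = −88(ω_r−ω_c),  ω_s=0, ω_r=1
40(0−ω_c) = −88(1−ω_c)  ⇒  128ω_c = 88  ⇒  ω_c = 11/16
ω_c/ω_r = 11/16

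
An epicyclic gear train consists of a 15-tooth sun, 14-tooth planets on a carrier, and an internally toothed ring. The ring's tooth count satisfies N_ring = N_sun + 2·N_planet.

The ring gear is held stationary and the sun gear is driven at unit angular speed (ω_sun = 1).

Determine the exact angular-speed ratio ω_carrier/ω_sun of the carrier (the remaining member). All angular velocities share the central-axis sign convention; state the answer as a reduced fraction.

15/58

N_ring = 15 + 2·14 = 43
15(ω_s−ω_c) = −43(ω_r−ω_c),  ω_r=0, ω_s=1
15(1−ω_c) = −43(0−ω_c)  ⇒  58ω_c = 15  ⇒  ω_c = 15/58
ω_c/ω_s = 15/58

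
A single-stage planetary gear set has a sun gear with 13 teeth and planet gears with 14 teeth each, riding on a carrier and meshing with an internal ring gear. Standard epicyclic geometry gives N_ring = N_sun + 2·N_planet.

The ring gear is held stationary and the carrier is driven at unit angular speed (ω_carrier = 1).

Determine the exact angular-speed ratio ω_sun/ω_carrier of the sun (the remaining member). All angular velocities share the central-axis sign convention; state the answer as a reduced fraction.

N_ring = 13 + 2·14 = 41
13(ω_s−ω_c) = −41(ω_r−ω_c),  ω_r=0, ω_c=1
ω_s = 1 − (41/13)(0−1) = 54/13
ω_s/ω_c = 54/13

54/13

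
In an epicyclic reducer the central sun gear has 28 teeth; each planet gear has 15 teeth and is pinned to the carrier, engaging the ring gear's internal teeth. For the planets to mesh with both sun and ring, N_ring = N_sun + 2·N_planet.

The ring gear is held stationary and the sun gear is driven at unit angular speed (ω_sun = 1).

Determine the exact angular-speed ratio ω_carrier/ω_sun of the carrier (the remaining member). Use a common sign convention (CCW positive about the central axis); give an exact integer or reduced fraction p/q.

N_ring = 28 + 2·15 = 58
28(ω_s−ω_c) = −58(ω_r−ω_c),  ω_r=0, ω_s=1
28(1−ω_c) = −58(0−ω_c)  ⇒  86ω_c = 28  ⇒  ω_c = 14/43
ω_c/ω_s = 14/43

14/43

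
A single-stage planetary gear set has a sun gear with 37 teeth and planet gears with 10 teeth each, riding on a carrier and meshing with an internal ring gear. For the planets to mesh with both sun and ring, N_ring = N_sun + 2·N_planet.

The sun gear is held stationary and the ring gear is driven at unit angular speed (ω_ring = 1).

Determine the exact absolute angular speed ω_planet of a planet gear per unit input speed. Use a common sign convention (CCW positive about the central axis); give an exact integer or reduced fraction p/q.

57/20

N_ring = 37 + 2·10 = 57
37(ω_s−ω_c) = −57(ω_r−ω_c),  ω_s=0, ω_r=1
37(0−ω_c) = −57(1−ω_c)  ⇒  94ω_c = 57  ⇒  ω_c = 57/94
sun–planet: 37·(0−57/94) = −10·(ω_p−ω_c)  ⇒  ω_p−ω_c = −(37/10)·(-57/94) = 2109/940
ω_p = 57/94 + 2109/940 = 57/20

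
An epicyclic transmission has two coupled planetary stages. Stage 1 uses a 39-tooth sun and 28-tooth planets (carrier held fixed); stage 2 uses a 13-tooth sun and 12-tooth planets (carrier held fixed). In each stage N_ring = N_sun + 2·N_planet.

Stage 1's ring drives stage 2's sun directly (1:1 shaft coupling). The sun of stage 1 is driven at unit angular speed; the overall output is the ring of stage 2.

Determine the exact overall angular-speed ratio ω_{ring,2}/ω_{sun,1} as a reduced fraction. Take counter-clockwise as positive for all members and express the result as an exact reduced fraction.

507/3515

Stage 1: N_ring = 39 + 2·28 = 95
Stage 1: 39(ω_s−ω_c) = −95(ω_r−ω_c),  ω_c=0, ω_s=1
Stage 1: ω_r = 0 − (39/95)(1−0) = -39/95
  ⇒ ω_r¹/ω_s¹ = -39/95
Stage 2: N_ring = 13 + 2·12 = 37
Stage 2: 13(ω_s−ω_c) = −37(ω_r−ω_c),  ω_c=0, ω_s=1
Stage 2: ω_r = 0 − (13/37)(1−0) = -13/37
  ⇒ ω_r²/ω_s² = -13/37
Coupling ω_s² = ω_r¹ ⇒ overall = -39/95 × -13/37 = 507/3515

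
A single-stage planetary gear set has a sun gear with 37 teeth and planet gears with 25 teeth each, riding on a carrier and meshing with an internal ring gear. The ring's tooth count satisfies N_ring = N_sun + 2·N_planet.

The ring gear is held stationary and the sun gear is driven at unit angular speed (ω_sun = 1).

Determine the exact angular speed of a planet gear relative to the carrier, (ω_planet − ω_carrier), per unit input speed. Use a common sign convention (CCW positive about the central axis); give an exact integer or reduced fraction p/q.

N_ring = 37 + 2·25 = 87
37(ω_s−ω_c) = −87(ω_r−ω_c),  ω_r=0, ω_s=1
37(1−ω_c) = −87(0−ω_c)  ⇒  124ω_c = 37  ⇒  ω_c = 37/124
sun–planet: 37·(1−37/124) = −25·(ω_p−ω_c)  ⇒  ω_p−ω_c = −(37/25)·(87/124) = -3219/3100

-3219/3100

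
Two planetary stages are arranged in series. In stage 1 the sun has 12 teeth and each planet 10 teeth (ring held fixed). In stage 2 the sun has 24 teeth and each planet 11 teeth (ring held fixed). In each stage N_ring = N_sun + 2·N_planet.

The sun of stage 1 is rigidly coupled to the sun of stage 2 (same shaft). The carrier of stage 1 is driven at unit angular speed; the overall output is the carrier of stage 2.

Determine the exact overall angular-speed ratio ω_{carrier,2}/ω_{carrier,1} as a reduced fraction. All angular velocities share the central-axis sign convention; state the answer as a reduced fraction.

44/35

Stage 1: N_ring = 12 + 2·10 = 32
Stage 1: 12(ω_s−ω_c) = −32(ω_r−ω_c),  ω_r=0, ω_c=1
Stage 1: ω_s = 1 − (32/12)(0−1) = 11/3
  ⇒ ω_s¹/ω_c¹ = 11/3
Stage 2: N_ring = 24 + 2·11 = 46
Stage 2: 24(ω_s−ω_c) = −46(ω_r−ω_c),  ω_r=0, ω_s=1
Stage 2: 24(1−ω_c) = −46(0−ω_c)  ⇒  70ω_c = 24  ⇒  ω_c = 12/35
  ⇒ ω_c²/ω_s² = 12/35
Coupling ω_s² = ω_s¹ ⇒ overall = 11/3 × 12/35 = 44/35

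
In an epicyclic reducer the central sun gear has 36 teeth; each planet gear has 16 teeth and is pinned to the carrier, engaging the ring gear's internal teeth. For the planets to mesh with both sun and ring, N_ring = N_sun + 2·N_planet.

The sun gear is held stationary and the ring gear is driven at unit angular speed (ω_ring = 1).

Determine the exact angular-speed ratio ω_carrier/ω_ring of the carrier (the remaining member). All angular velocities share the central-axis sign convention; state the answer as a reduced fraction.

N_ring = 36 + 2·16 = 68
36(ω_s−ω_c) = −68(ω_r−ω_c),  ω_s=0, ω_r=1
36(0−ω_c) = −68(1−ω_c)  ⇒  104ω_c = 68  ⇒  ω_c = 17/26
ω_c/ω_r = 17/26

17/26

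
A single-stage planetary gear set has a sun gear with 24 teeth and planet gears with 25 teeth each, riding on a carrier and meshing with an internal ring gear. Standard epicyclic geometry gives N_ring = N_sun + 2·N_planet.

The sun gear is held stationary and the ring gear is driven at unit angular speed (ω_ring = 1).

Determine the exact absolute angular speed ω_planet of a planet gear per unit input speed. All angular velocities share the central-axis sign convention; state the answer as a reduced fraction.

37/25

N_ring = 24 + 2·25 = 74
24(ω_s−ω_c) = −74(ω_r−ω_c),  ω_s=0, ω_r=1
24(0−ω_c) = −74(1−ω_c)  ⇒  98ω_c = 74  ⇒  ω_c = 37/49
sun–planet: 24·(0−37/49) = −25·(ω_p−ω_c)  ⇒  ω_p−ω_c = −(24/25)·(-37/49) = 888/1225
ω_p = 37/49 + 888/1225 = 37/25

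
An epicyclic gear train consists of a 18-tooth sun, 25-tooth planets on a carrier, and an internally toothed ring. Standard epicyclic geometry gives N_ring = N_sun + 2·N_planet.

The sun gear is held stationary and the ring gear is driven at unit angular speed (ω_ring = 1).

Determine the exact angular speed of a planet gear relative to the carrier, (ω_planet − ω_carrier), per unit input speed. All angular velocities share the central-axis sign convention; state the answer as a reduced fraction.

N_ring = 18 + 2·25 = 68
18(ω_s−ω_c) = −68(ω_r−ω_c),  ω_s=0, ω_r=1
18(0−ω_c) = −68(1−ω_c)  ⇒  86ω_c = 68  ⇒  ω_c = 34/43
sun–planet: 18·(0−34/43) = −25·(ω_p−ω_c)  ⇒  ω_p−ω_c = −(18/25)·(-34/43) = 612/1075

612/1075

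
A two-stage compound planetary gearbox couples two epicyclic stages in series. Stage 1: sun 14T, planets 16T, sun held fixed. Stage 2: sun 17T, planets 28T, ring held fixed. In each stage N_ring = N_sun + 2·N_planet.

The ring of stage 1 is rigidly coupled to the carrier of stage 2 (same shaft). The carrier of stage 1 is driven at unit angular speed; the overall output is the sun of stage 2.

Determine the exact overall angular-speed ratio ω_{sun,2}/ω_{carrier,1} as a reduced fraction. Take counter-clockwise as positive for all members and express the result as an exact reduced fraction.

2700/391

Stage 1: N_ring = 14 + 2·16 = 46
Stage 1: 14(ω_s−ω_c) = −46(ω_r−ω_c),  ω_s=0, ω_c=1
Stage 1: ω_r = 1 − (14/46)(0−1) = 30/23
  ⇒ ω_r¹/ω_c¹ = 30/23
Stage 2: N_ring = 17 + 2·28 = 73
Stage 2: 17(ω_s−ω_c) = −73(ω_r−ω_c),  ω_r=0, ω_c=1
Stage 2: ω_s = 1 − (73/17)(0−1) = 90/17
  ⇒ ω_s²/ω_c² = 90/17
Coupling ω_c² = ω_r¹ ⇒ overall = 30/23 × 90/17 = 2700/391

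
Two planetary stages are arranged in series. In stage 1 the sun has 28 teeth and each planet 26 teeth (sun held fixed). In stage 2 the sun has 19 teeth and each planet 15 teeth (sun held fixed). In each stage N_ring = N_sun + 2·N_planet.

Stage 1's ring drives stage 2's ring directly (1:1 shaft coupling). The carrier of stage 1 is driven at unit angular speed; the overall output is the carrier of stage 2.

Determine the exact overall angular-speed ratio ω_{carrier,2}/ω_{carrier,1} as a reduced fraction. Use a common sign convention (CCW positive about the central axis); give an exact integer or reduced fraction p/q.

Stage 1: N_ring = 28 + 2·26 = 80
Stage 1: 28(ω_s−ω_c) = −80(ω_r−ω_c),  ω_s=0, ω_c=1
Stage 1: ω_r = 1 − (28/80)(0−1) = 27/20
  ⇒ ω_r¹/ω_c¹ = 27/20
Stage 2: N_ring = 19 + 2·15 = 49
Stage 2: 19(ω_s−ω_c) = −49(ω_r−ω_c),  ω_s=0, ω_r=1
Stage 2: 19(0−ω_c) = −49(1−ω_c)  ⇒  68ω_c = 49  ⇒  ω_c = 49/68
  ⇒ ω_c²/ω_r² = 49/68
Coupling ω_r² = ω_r¹ ⇒ overall = 27/20 × 49/68 = 1323/1360

1323/1360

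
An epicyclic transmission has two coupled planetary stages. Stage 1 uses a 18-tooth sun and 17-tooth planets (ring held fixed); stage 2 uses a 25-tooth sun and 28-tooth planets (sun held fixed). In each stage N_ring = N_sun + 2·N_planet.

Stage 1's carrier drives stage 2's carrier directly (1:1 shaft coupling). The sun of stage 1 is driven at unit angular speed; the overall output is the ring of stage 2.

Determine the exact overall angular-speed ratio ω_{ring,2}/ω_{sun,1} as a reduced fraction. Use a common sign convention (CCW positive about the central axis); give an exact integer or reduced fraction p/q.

106/315

Stage 1: N_ring = 18 + 2·17 = 52
Stage 1: 18(ω_s−ω_c) = −52(ω_r−ω_c),  ω_r=0, ω_s=1
Stage 1: 18(1−ω_c) = −52(0−ω_c)  ⇒  70ω_c = 18  ⇒  ω_c = 9/35
  ⇒ ω_c¹/ω_s¹ = 9/35
Stage 2: N_ring = 25 + 2·28 = 81
Stage 2: 25(ω_s−ω_c) = −81(ω_r−ω_c),  ω_s=0, ω_c=1
Stage 2: ω_r = 1 − (25/81)(0−1) = 106/81
  ⇒ ω_r²/ω_c² = 106/81
Coupling ω_c² = ω_c¹ ⇒ overall = 9/35 × 106/81 = 106/315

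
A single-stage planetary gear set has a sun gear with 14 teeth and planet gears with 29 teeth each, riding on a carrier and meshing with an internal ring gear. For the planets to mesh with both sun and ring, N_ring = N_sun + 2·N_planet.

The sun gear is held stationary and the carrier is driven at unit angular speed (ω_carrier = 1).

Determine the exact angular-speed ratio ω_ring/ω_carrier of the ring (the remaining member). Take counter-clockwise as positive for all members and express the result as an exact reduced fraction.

N_ring = 14 + 2·29 = 72
14(ω_s−ω_c) = −72(ω_r−ω_c),  ω_s=0, ω_c=1
ω_r = 1 − (14/72)(0−1) = 43/36
ω_r/ω_c = 43/36

43/36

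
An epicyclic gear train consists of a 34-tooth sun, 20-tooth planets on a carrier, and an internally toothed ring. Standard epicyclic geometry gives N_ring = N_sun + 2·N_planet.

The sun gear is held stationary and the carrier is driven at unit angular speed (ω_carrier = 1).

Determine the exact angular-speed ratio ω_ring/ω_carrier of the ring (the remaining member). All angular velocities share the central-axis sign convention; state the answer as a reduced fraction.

N_ring = 34 + 2·20 = 74
34(ω_s−ω_c) = −74(ω_r−ω_c),  ω_s=0, ω_c=1
ω_r = 1 − (34/74)(0−1) = 54/37
ω_r/ω_c = 54/37

54/37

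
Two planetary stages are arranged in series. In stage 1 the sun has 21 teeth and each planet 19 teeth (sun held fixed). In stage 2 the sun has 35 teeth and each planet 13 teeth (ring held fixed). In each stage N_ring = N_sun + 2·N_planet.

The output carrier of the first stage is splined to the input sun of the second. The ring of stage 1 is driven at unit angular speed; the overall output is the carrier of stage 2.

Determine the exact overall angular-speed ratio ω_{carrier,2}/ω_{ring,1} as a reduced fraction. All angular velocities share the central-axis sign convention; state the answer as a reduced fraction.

Stage 1: N_ring = 21 + 2·19 = 59
Stage 1: 21(ω_s−ω_c) = −59(ω_r−ω_c),  ω_s=0, ω_r=1
Stage 1: 21(0−ω_c) = −59(1−ω_c)  ⇒  80ω_c = 59  ⇒  ω_c = 59/80
  ⇒ ω_c¹/ω_r¹ = 59/80
Stage 2: N_ring = 35 + 2·13 = 61
Stage 2: 35(ω_s−ω_c) = −61(ω_r−ω_c),  ω_r=0, ω_s=1
Stage 2: 35(1−ω_c) = −61(0−ω_c)  ⇒  96ω_c = 35  ⇒  ω_c = 35/96
  ⇒ ω_c²/ω_s² = 35/96
Coupling ω_s² = ω_c¹ ⇒ overall = 59/80 × 35/96 = 413/1536

413/1536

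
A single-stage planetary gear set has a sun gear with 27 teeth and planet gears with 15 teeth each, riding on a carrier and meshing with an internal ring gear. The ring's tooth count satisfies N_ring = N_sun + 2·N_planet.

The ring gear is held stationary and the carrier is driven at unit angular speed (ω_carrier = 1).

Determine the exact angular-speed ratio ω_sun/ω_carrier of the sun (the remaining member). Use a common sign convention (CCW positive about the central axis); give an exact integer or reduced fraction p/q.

28/9

N_ring = 27 + 2·15 = 57
27(ω_s−ω_c) = −57(ω_r−ω_c),  ω_r=0, ω_c=1
ω_s = 1 − (57/27)(0−1) = 28/9
ω_s/ω_c = 28/9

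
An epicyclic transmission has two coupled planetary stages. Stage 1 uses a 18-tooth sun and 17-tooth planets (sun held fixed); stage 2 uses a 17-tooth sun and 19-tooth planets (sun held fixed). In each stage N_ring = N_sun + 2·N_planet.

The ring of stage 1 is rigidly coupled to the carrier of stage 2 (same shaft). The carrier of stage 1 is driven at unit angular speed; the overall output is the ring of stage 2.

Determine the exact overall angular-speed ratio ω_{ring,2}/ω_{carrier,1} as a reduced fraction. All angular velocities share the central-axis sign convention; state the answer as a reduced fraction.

252/143

Stage 1: N_ring = 18 + 2·17 = 52
Stage 1: 18(ω_s−ω_c) = −52(ω_r−ω_c),  ω_s=0, ω_c=1
Stage 1: ω_r = 1 − (18/52)(0−1) = 35/26
  ⇒ ω_r¹/ω_c¹ = 35/26
Stage 2: N_ring = 17 + 2·19 = 55
Stage 2: 17(ω_s−ω_c) = −55(ω_r−ω_c),  ω_s=0, ω_c=1
Stage 2: ω_r = 1 − (17/55)(0−1) = 72/55
  ⇒ ω_r²/ω_c² = 72/55
Coupling ω_c² = ω_r¹ ⇒ overall = 35/26 × 72/55 = 252/143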